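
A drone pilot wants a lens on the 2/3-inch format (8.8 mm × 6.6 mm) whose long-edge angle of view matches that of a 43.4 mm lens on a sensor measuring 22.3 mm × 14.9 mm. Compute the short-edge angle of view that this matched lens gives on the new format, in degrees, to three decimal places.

21.813°

Equal long-edge AOV ⇒ f₂ = f₁ · 8.8/22.3 = 43.4 × 0.39462 ≈ 17.1265 mm.
Short-edge AOV on the new format = 2·arctan(6.6 / (2 × 17.1265)) = 2·arctan(0.19268) ≈ 21.8127°.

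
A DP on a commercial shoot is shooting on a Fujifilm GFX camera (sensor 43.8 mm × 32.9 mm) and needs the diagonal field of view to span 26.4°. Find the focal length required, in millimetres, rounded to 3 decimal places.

Sensor diagonal = √(43.8² + 32.9²) = √3000.8500 ≈ 54.7800 mm.
From α = 2·arctan(d/2f) we get f = d / (2·tan(α/2)).
With d = 54.7800 mm and α/2 = 13.2°, tan(α/2) ≈ 0.23455, so f ≈ 54.7800 / 0.46910 ≈ 116.7779 mm.

116.778 mm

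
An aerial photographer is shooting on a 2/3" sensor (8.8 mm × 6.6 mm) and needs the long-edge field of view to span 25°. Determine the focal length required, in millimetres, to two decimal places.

19.85 mm

From α = 2·arctan(w/2f) we get f = w / (2·tan(α/2)).
With w = 8.8 mm and α/2 = 12.5°, tan(α/2) ≈ 0.22169, so f ≈ 8.8 / 0.44339 ≈ 19.8471 mm.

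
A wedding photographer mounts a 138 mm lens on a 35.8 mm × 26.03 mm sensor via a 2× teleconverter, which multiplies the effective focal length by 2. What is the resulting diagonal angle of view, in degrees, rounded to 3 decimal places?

Effective focal length f = 138 × 2 = 276 mm.
Sensor diagonal = √(35.8² + 26.03²) = √1959.2009 ≈ 44.2629 mm.
α = 2·arctan(44.263 / (2 × 276)) = 2·arctan(0.08019) ≈ 9.1691°.

9.169°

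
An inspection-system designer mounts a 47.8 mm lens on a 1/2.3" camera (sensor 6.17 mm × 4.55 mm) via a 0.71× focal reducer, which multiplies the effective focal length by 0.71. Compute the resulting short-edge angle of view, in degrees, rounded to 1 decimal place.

Effective focal length f = 47.8 × 0.71 = 33.938 mm.
α = 2·arctan(4.55 / (2 × 33.938)) = 2·arctan(0.06703) ≈ 7.6701°.

7.7°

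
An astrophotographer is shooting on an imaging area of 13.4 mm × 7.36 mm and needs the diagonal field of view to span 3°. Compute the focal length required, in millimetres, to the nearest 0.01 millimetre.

291.92 mm

Sensor diagonal = √(13.4² + 7.36²) = √233.7296 ≈ 15.2882 mm.
From α = 2·arctan(d/2f) we get f = d / (2·tan(α/2)).
With d = 15.2882 mm and α/2 = 1.5°, tan(α/2) ≈ 0.02619, so f ≈ 15.2882 / 0.05237 ≈ 291.9167 mm.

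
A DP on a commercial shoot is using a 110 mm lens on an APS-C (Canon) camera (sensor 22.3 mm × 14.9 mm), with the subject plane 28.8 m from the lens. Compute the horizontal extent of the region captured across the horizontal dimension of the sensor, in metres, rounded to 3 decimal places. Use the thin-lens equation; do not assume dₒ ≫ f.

5.816 m

dₒ: 28.8 m = 28800 mm.
Similar triangles through the lens centre give W/dₒ = w/dᵢ; with 1/f = 1/dₒ + 1/dᵢ this gives W = w·(dₒ − f)/f.
W = 22.3 mm × (28800 − 110) / 110 = 22.3 × 260.8182 ≈ 5816.245 mm = 5.81625 m.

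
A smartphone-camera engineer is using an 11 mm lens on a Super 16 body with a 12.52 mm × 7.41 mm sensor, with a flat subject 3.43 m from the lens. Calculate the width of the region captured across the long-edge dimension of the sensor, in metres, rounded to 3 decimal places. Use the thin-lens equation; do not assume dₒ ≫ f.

dₒ: 3.43 m = 3430 mm.
Similar triangles through the lens centre give W/dₒ = w/dᵢ; with 1/f = 1/dₒ + 1/dᵢ this gives W = w·(dₒ − f)/f.
W = 12.52 mm × (3430 − 11) / 11 = 12.52 × 310.8182 ≈ 3891.444 mm = 3.89144 m.

3.891 m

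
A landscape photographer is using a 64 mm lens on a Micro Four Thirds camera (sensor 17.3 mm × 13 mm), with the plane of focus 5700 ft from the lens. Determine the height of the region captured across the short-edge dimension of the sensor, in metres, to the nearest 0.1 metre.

dₒ: 5700 ft × 304.8 mm/ft = 1737359.94 mm.
Similar triangles through the lens centre give W/dₒ = h/dᵢ; with 1/f = 1/dₒ + 1/dᵢ this gives W = h·(dₒ − f)/f.
W = 13 mm × (1.73736e+06 − 64) / 64 = 13 × 27145.2491 ≈ 352888.239 mm = 352.888 m.

352.9 m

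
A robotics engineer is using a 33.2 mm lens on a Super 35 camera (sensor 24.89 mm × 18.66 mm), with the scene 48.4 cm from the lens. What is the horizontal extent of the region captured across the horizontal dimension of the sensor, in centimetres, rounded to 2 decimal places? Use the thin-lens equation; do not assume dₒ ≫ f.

dₒ: 48.4 cm = 484 mm.
Similar triangles through the lens centre give W/dₒ = w/dᵢ; with 1/f = 1/dₒ + 1/dᵢ this gives W = w·(dₒ − f)/f.
W = 24.89 mm × (484 − 33.2) / 33.2 = 24.89 × 13.5783 ≈ 337.964 mm = 33.7964 cm.

33.80 cm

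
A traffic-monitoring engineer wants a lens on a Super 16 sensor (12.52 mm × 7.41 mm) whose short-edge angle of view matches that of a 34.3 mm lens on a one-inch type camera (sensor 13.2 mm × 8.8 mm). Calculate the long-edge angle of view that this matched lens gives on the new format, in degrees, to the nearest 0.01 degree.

24.46°

Equal short-edge AOV ⇒ f₂ = f₁ · 7.41/8.8 = 34.3 × 0.84205 ≈ 28.8822 mm.
Long-edge AOV on the new format = 2·arctan(12.52 / (2 × 28.8822)) = 2·arctan(0.21674) ≈ 24.4586°.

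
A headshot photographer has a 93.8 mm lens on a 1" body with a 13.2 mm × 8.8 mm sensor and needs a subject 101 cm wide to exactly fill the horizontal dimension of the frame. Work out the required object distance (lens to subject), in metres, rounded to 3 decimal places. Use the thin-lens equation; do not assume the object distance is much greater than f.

W: 101 cm = 1010 mm.
Magnification m = w/W = dᵢ/dₒ; combined with 1/f = 1/dₒ + 1/dᵢ this gives dₒ = f·(1 + W/w).
dₒ = 93.8 mm × (1 + 1010/13.2) = 93.8 × 77.5152 ≈ 7270.921 mm = 7.27092 m.

7.271 m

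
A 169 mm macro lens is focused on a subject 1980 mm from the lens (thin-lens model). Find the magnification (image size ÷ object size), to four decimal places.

Thin lens: 1/f = 1/dₒ + 1/dᵢ → 1/dᵢ = 1/169 − 1/1980 = 0.0054121 mm⁻¹, so dᵢ ≈ 184.7708 mm.
Magnification m = dᵢ/dₒ = 184.7708/1980 ≈ 0.09332.

0.0933×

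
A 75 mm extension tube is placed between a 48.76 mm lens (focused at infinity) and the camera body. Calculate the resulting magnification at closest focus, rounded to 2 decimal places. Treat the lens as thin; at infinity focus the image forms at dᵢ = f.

1.54×

The tube moves the image plane from f to f + e, so dᵢ = 48.76 + 75 = 123.76 mm. Focus is achieved when 1/f = 1/dₒ + 1/dᵢ, giving dₒ = 1/(1/f − 1/(f+e)).
Magnification m = dᵢ/dₒ = (f+e)·(1/f − 1/(f+e)) = e/f = 75/48.76 ≈ 1.5381.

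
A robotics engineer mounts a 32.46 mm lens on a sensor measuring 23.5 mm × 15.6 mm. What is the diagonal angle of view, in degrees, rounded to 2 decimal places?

46.97°

Sensor diagonal = √(23.5² + 15.6²) = √795.6100 ≈ 28.2066 mm.
Angle of view α = 2·arctan(d/2f) with d = 28.2066 mm and f = 32.46 mm.
d/2f = 0.43448; arctan(0.43448) ≈ 23.4841°, so α ≈ 46.9681°.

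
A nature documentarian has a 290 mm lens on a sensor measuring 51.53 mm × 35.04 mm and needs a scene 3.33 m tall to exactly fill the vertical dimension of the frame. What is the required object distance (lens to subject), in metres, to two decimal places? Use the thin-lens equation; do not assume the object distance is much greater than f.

27.85 m

W: 3.33 m = 3330 mm.
Magnification m = h/W = dᵢ/dₒ; combined with 1/f = 1/dₒ + 1/dᵢ this gives dₒ = f·(1 + W/h).
dₒ = 290 mm × (1 + 3330/35.04) = 290 × 96.0342 ≈ 27849.932 mm = 27.8499 m.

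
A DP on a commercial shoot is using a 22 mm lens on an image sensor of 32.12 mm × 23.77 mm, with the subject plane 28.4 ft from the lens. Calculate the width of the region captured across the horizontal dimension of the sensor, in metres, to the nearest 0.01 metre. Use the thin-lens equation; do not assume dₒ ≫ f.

dₒ: 28.4 ft × 304.8 mm/ft = 8656.32 mm.
Similar triangles through the lens centre give W/dₒ = w/dᵢ; with 1/f = 1/dₒ + 1/dᵢ this gives W = w·(dₒ − f)/f.
W = 32.12 mm × (8656.32 − 22) / 22 = 32.12 × 392.4691 ≈ 12606.107 mm = 12.6061 m.

12.61 m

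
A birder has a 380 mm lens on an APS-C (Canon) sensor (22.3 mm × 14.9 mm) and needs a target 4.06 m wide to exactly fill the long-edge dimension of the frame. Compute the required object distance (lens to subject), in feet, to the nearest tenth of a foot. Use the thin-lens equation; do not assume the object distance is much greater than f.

W: 4.06 m = 4060 mm.
Magnification m = w/W = dᵢ/dₒ; combined with 1/f = 1/dₒ + 1/dᵢ this gives dₒ = f·(1 + W/w).
dₒ = 380 mm × (1 + 4060/22.3) = 380 × 183.0628 ≈ 69563.857 mm = 69563.857/304.8 ft = 228.228 ft.

228.2 ft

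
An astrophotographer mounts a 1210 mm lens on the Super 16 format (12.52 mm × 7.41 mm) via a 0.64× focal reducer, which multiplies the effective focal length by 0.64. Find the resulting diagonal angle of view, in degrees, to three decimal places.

1.076°

Effective focal length f = 1210 × 0.64 = 774.4 mm.
Sensor diagonal = √(12.52² + 7.41²) = √211.6585 ≈ 14.5485 mm.
α = 2·arctan(14.548 / (2 × 774.4)) = 2·arctan(0.00939) ≈ 1.0764°.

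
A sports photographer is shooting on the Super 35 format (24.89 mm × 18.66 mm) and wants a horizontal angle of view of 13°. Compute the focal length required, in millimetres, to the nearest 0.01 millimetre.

From α = 2·arctan(w/2f) we get f = w / (2·tan(α/2)).
With w = 24.89 mm and α/2 = 6.5°, tan(α/2) ≈ 0.11394, so f ≈ 24.89 / 0.22787 ≈ 109.2284 mm.

109.23 mm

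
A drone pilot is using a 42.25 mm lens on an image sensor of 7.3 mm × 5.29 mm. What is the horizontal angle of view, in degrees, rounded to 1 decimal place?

Angle of view α = 2·arctan(w/2f) with w = 7.3 mm and f = 42.25 mm.
w/2f = 0.08639; arctan(0.08639) ≈ 4.9376°, so α ≈ 9.8751°.

9.9°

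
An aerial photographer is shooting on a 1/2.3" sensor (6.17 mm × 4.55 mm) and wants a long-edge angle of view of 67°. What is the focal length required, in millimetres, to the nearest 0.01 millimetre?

From α = 2·arctan(w/2f) we get f = w / (2·tan(α/2)).
With w = 6.17 mm and α/2 = 33.5°, tan(α/2) ≈ 0.66189, so f ≈ 6.17 / 1.32377 ≈ 4.6609 mm.

4.66 mm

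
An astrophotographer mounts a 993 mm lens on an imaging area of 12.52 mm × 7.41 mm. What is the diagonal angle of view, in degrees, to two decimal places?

Sensor diagonal = √(12.52² + 7.41²) = √211.6585 ≈ 14.5485 mm.
Angle of view α = 2·arctan(d/2f) with d = 14.5485 mm and f = 993 mm.
d/2f = 0.00733; arctan(0.00733) ≈ 0.4197°, so α ≈ 0.8394°.

0.84°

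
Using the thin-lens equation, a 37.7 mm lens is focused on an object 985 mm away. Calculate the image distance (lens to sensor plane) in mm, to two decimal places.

39.20 mm

1/dᵢ = 1/f − 1/dₒ = 1/37.7 − 1/985 = 0.0255100 mm⁻¹.
dᵢ = 1/0.0255100 ≈ 39.2004 mm.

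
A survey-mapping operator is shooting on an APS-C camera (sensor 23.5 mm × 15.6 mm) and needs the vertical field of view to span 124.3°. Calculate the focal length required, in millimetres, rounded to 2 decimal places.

4.12 mm

From α = 2·arctan(h/2f) we get f = h / (2·tan(α/2)).
With h = 15.6 mm and α/2 = 62.15°, tan(α/2) ≈ 1.89266, so f ≈ 15.6 / 3.78533 ≈ 4.1212 mm.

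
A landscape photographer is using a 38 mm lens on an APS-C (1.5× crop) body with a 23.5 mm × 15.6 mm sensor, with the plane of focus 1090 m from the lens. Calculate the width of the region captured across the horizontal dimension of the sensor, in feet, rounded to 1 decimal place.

dₒ: 1090 m = 1.09e+06 mm.
Similar triangles through the lens centre give W/dₒ = w/dᵢ; with 1/f = 1/dₒ + 1/dᵢ this gives W = w·(dₒ − f)/f.
W = 23.5 mm × (1.09e+06 − 38) / 38 = 23.5 × 28683.2105 ≈ 674055.447 mm = 674055.447/304.8 ft = 2211.47 ft.

2211.5 ft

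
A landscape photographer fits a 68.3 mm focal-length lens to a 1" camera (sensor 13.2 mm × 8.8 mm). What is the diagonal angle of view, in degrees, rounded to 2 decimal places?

13.25°

Sensor diagonal = √(13.2² + 8.8²) = √251.6800 ≈ 15.8644 mm.
Angle of view α = 2·arctan(d/2f) with d = 15.8644 mm and f = 68.3 mm.
d/2f = 0.11614; arctan(0.11614) ≈ 6.6245°, so α ≈ 13.2491°.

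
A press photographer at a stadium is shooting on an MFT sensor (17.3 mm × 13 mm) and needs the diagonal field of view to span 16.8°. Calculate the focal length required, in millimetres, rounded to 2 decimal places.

73.27 mm

Sensor diagonal = √(17.3² + 13²) = √468.2900 ≈ 21.6400 mm.
From α = 2·arctan(d/2f) we get f = d / (2·tan(α/2)).
With d = 21.6400 mm and α/2 = 8.4°, tan(α/2) ≈ 0.14767, so f ≈ 21.6400 / 0.29533 ≈ 73.2729 mm.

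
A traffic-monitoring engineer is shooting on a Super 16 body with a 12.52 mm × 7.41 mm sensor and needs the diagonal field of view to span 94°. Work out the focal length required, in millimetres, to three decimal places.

6.783 mm

Sensor diagonal = √(12.52² + 7.41²) = √211.6585 ≈ 14.5485 mm.
From α = 2·arctan(d/2f) we get f = d / (2·tan(α/2)).
With d = 14.5485 mm and α/2 = 47°, tan(α/2) ≈ 1.07237, so f ≈ 14.5485 / 2.14474 ≈ 6.7833 mm.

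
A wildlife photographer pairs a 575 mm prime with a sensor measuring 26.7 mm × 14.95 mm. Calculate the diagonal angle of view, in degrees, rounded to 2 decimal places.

3.05°

Sensor diagonal = √(26.7² + 14.95²) = √936.3925 ≈ 30.6005 mm.
Angle of view α = 2·arctan(d/2f) with d = 30.6005 mm and f = 575 mm.
d/2f = 0.02661; arctan(0.02661) ≈ 1.5242°, so α ≈ 3.0485°.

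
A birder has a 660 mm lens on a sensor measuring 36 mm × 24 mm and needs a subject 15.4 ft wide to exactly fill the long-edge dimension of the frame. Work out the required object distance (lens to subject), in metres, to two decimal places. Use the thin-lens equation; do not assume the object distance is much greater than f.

86.72 m

W: 15.4 ft × 304.8 mm/ft = 4693.92 mm.
Magnification m = w/W = dᵢ/dₒ; combined with 1/f = 1/dₒ + 1/dᵢ this gives dₒ = f·(1 + W/w).
dₒ = 660 mm × (1 + 4693.92/36) = 660 × 131.3867 ≈ 86715.197 mm = 86.7152 m.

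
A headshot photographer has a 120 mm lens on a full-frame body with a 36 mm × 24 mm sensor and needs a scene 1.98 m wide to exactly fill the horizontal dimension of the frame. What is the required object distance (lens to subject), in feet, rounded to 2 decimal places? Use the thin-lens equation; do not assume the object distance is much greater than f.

W: 1.98 m = 1980 mm.
Magnification m = w/W = dᵢ/dₒ; combined with 1/f = 1/dₒ + 1/dᵢ this gives dₒ = f·(1 + W/w).
dₒ = 120 mm × (1 + 1980/36) = 120 × 56.0000 ≈ 6720.000 mm = 6720.000/304.8 ft = 22.0472 ft.

22.05 ft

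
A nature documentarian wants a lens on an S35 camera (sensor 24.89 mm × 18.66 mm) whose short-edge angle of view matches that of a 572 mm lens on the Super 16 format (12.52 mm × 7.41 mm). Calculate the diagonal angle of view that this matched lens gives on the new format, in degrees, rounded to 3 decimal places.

Equal short-edge AOV ⇒ f₂ = f₁ · 18.66/7.41 = 572 × 2.51822 ≈ 1440.4211 mm.
Sensor diagonal = √(24.89² + 18.66²) = √967.7077 ≈ 31.1080 mm.
Diagonal AOV on the new format = 2·arctan(31.1080 / (2 × 1440.4211)) = 2·arctan(0.01080) ≈ 1.2373°.

1.237°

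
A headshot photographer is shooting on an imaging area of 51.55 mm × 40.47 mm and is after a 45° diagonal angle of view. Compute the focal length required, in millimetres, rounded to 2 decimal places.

Sensor diagonal = √(51.55² + 40.47²) = √4295.2234 ≈ 65.5380 mm.
From α = 2·arctan(d/2f) we get f = d / (2·tan(α/2)).
With d = 65.5380 mm and α/2 = 22.5°, tan(α/2) ≈ 0.41421, so f ≈ 65.5380 / 0.82843 ≈ 79.1113 mm.

79.11 mm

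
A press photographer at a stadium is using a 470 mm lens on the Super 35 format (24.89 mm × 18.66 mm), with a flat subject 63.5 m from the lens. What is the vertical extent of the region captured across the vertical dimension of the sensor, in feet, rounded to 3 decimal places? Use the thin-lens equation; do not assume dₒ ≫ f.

8.210 ft

dₒ: 63.5 m = 63500 mm.
Similar triangles through the lens centre give W/dₒ = h/dᵢ; with 1/f = 1/dₒ + 1/dᵢ this gives W = h·(dₒ − f)/f.
W = 18.66 mm × (63500 − 470) / 470 = 18.66 × 134.1064 ≈ 2502.425 mm = 2502.425/304.8 ft = 8.21006 ft.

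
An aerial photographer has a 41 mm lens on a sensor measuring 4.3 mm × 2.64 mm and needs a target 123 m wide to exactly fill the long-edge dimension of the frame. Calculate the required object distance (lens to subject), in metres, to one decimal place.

1172.8 m

W: 123 m = 123000 mm.
Magnification m = w/W = dᵢ/dₒ; combined with 1/f = 1/dₒ + 1/dᵢ this gives dₒ = f·(1 + W/w).
dₒ = 41 mm × (1 + 123000/4.3) = 41 × 28605.6512 ≈ 1172831.698 mm = 1172.83 m.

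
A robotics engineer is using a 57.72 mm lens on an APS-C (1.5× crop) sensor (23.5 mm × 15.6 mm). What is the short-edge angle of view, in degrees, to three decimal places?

Angle of view α = 2·arctan(h/2f) with h = 15.6 mm and f = 57.72 mm.
h/2f = 0.13514; arctan(0.13514) ≈ 7.6961°, so α ≈ 15.3921°.

15.392°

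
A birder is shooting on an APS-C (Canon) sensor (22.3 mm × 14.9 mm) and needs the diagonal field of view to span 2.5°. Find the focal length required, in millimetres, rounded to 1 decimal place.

Sensor diagonal = √(22.3² + 14.9²) = √719.3000 ≈ 26.8198 mm.
From α = 2·arctan(d/2f) we get f = d / (2·tan(α/2)).
With d = 26.8198 mm and α/2 = 1.25°, tan(α/2) ≈ 0.02182, so f ≈ 26.8198 / 0.04364 ≈ 614.5663 mm.

614.6 mm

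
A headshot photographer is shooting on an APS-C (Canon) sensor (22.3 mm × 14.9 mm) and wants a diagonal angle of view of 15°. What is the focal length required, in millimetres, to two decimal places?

101.86 mm

Sensor diagonal = √(22.3² + 14.9²) = √719.3000 ≈ 26.8198 mm.
From α = 2·arctan(d/2f) we get f = d / (2·tan(α/2)).
With d = 26.8198 mm and α/2 = 7.5°, tan(α/2) ≈ 0.13165, so f ≈ 26.8198 / 0.26330 ≈ 101.8582 mm.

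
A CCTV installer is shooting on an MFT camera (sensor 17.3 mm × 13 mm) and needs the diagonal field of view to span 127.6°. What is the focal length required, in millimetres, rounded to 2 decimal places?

5.32 mm

Sensor diagonal = √(17.3² + 13²) = √468.2900 ≈ 21.6400 mm.
From α = 2·arctan(d/2f) we get f = d / (2·tan(α/2)).
With d = 21.6400 mm and α/2 = 63.8°, tan(α/2) ≈ 2.03227, so f ≈ 21.6400 / 4.06454 ≈ 5.3241 mm.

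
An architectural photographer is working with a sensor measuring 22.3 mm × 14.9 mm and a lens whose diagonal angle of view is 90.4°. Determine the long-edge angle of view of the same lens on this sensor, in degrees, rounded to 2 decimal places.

79.88°

Sensor diagonal = √(22.3² + 14.9²) = √719.3000 ≈ 26.8198 mm.
From the diagonal AOV: f = 26.8198 / (2·tan(45.2°)) = 26.8198 / 2.01401 ≈ 13.3166 mm.
Long-edge AOV = 2·arctan(22.3 / (2 × 13.3166)) = 2·arctan(0.83730) ≈ 79.8790°.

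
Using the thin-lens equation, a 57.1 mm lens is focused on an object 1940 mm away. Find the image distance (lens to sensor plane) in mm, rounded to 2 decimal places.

1/dᵢ = 1/f − 1/dₒ = 1/57.1 − 1/1940 = 0.0169977 mm⁻¹.
dᵢ = 1/0.0169977 ≈ 58.8316 mm.

58.83 mm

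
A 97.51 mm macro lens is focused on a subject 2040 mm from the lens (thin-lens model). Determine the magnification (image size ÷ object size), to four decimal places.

Thin lens: 1/f = 1/dₒ + 1/dᵢ → 1/dᵢ = 1/97.51 − 1/2040 = 0.0097652 mm⁻¹, so dᵢ ≈ 102.4049 mm.
Magnification m = dᵢ/dₒ = 102.4049/2040 ≈ 0.05020.

0.0502×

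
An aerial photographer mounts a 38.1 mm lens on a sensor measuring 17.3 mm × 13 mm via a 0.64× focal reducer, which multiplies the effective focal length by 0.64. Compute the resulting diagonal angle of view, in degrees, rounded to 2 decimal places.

47.86°

Effective focal length f = 38.1 × 0.64 = 24.384 mm.
Sensor diagonal = √(17.3² + 13²) = √468.2900 ≈ 21.6400 mm.
α = 2·arctan(21.640 / (2 × 24.384)) = 2·arctan(0.44373) ≈ 47.8570°.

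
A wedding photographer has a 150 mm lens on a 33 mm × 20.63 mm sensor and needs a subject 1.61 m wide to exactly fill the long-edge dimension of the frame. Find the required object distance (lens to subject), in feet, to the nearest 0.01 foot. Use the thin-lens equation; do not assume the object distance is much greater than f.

W: 1.61 m = 1610 mm.
Magnification m = w/W = dᵢ/dₒ; combined with 1/f = 1/dₒ + 1/dᵢ this gives dₒ = f·(1 + W/w).
dₒ = 150 mm × (1 + 1610/33) = 150 × 49.7879 ≈ 7468.182 mm = 7468.182/304.8 ft = 24.5019 ft.

24.50 ft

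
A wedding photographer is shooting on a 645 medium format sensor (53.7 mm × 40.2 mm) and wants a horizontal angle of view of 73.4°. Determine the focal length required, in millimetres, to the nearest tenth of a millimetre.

36.0 mm

From α = 2·arctan(w/2f) we get f = w / (2·tan(α/2)).
With w = 53.7 mm and α/2 = 36.7°, tan(α/2) ≈ 0.74538, so f ≈ 53.7 / 1.49075 ≈ 36.0220 mm.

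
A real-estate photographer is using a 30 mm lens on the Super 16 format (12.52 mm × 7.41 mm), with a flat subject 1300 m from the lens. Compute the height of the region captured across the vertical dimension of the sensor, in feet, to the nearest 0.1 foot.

dₒ: 1300 m = 1.3e+06 mm.
Similar triangles through the lens centre give W/dₒ = h/dᵢ; with 1/f = 1/dₒ + 1/dᵢ this gives W = h·(dₒ − f)/f.
W = 7.41 mm × (1.3e+06 − 30) / 30 = 7.41 × 43332.3333 ≈ 321092.590 mm = 321092.590/304.8 ft = 1053.45 ft.

1053.5 ft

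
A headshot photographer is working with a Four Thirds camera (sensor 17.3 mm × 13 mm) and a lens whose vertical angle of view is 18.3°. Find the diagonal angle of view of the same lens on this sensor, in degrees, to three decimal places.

30.018°

From the vertical AOV: f = 13 / (2·tan(9.15°)) = 13 / 0.32214 ≈ 40.3553 mm.
Sensor diagonal = √(17.3² + 13²) = √468.2900 ≈ 21.6400 mm.
Diagonal AOV = 2·arctan(21.6400 / (2 × 40.3553)) = 2·arctan(0.26812) ≈ 30.0181°.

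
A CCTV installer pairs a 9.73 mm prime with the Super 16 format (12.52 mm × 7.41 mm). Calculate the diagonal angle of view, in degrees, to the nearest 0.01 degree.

73.56°

Sensor diagonal = √(12.52² + 7.41²) = √211.6585 ≈ 14.5485 mm.
Angle of view α = 2·arctan(d/2f) with d = 14.5485 mm and f = 9.73 mm.
d/2f = 0.74761; arctan(0.74761) ≈ 36.7822°, so α ≈ 73.5643°.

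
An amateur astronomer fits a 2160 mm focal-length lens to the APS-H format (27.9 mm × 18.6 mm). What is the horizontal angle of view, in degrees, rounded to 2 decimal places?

0.74°

Angle of view α = 2·arctan(w/2f) with w = 27.9 mm and f = 2160 mm.
w/2f = 0.00646; arctan(0.00646) ≈ 0.3700°, so α ≈ 0.7401°.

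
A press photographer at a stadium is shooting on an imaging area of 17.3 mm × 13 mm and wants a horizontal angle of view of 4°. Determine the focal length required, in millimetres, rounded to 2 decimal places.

247.70 mm

From α = 2·arctan(w/2f) we get f = w / (2·tan(α/2)).
With w = 17.3 mm and α/2 = 2°, tan(α/2) ≈ 0.03492, so f ≈ 17.3 / 0.06984 ≈ 247.7036 mm.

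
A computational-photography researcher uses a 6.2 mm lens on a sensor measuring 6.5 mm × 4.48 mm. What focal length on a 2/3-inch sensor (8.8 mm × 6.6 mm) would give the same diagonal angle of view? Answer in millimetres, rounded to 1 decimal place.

Sensor diagonal = √(6.5² + 4.48²) = √62.3204 ≈ 7.8943 mm.
Sensor diagonal = √(8.8² + 6.6²) = √121.0000 ≈ 11.0000 mm.
Equal angle of view means equal diagonal/f ratio, so f₂ = f₁ · (diagonal₂/diagonal₁) = 6.2 × 11.0000/7.8943.
f₂ = 6.2 × 1.39341 ≈ 8.639 mm.

8.6 mm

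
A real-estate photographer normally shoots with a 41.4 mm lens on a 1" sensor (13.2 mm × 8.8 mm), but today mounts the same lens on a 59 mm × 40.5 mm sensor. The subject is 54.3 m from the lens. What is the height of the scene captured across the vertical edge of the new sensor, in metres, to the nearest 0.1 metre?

The focal length stays 41.4 mm; the relevant sensor dimension is now h = 40.5 mm. Object distance dₒ = 54.3 m = 54300 mm.
Thin-lens field height W = h·(dₒ − f)/f = 40.5 × (54300 − 41.4)/41.4 ≈ 53079.065 mm = 53.0791 m.

53.1 m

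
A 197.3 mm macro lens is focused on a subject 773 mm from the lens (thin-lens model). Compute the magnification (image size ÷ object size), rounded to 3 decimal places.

Thin lens: 1/f = 1/dₒ + 1/dᵢ → 1/dᵢ = 1/197.3 − 1/773 = 0.0037748 mm⁻¹, so dᵢ ≈ 264.9173 mm.
Magnification m = dᵢ/dₒ = 264.9173/773 ≈ 0.34271.

0.343×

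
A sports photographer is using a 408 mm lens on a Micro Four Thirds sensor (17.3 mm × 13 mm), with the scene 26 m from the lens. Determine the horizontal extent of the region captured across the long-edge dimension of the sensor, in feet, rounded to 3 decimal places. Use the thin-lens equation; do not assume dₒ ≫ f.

dₒ: 26 m = 26000 mm.
Similar triangles through the lens centre give W/dₒ = w/dᵢ; with 1/f = 1/dₒ + 1/dᵢ this gives W = w·(dₒ − f)/f.
W = 17.3 mm × (26000 − 408) / 408 = 17.3 × 62.7255 ≈ 1085.151 mm = 1085.151/304.8 ft = 3.56021 ft.

3.560 ft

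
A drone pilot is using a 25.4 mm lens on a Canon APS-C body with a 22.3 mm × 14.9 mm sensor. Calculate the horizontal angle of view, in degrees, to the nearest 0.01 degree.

Angle of view α = 2·arctan(w/2f) with w = 22.3 mm and f = 25.4 mm.
w/2f = 0.43898; arctan(0.43898) ≈ 23.7003°, so α ≈ 47.4007°.

47.40°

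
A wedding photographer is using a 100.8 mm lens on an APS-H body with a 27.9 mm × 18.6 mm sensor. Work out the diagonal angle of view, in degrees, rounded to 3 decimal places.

Sensor diagonal = √(27.9² + 18.6²) = √1124.3700 ≈ 33.5316 mm.
Angle of view α = 2·arctan(d/2f) with d = 33.5316 mm and f = 100.8 mm.
d/2f = 0.16633; arctan(0.16633) ≈ 9.4434°, so α ≈ 18.8868°.

18.887°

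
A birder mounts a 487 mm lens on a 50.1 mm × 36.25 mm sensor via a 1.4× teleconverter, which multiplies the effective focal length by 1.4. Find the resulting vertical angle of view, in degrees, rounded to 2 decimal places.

3.05°

Effective focal length f = 487 × 1.4 = 681.8 mm.
α = 2·arctan(36.25 / (2 × 681.8)) = 2·arctan(0.02658) ≈ 3.0456°.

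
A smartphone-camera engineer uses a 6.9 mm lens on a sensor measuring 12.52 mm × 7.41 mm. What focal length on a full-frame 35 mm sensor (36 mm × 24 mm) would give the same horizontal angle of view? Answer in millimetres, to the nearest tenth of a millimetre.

19.8 mm

Equal angle of view means equal width/f ratio, so f₂ = f₁ · (width₂/width₁) = 6.9 × 36/12.52.
f₂ = 6.9 × 2.87540 ≈ 19.840 mm.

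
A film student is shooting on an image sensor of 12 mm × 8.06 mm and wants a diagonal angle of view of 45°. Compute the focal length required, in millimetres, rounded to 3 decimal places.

Sensor diagonal = √(12² + 8.06²) = √208.9636 ≈ 14.4556 mm.
From α = 2·arctan(d/2f) we get f = d / (2·tan(α/2)).
With d = 14.4556 mm and α/2 = 22.5°, tan(α/2) ≈ 0.41421, so f ≈ 14.4556 / 0.82843 ≈ 17.4494 mm.

17.449 mm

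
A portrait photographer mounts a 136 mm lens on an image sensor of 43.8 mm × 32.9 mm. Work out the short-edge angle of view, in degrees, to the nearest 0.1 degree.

Angle of view α = 2·arctan(h/2f) with h = 32.9 mm and f = 136 mm.
h/2f = 0.12096; arctan(0.12096) ≈ 6.8968°, so α ≈ 13.7935°.

13.8°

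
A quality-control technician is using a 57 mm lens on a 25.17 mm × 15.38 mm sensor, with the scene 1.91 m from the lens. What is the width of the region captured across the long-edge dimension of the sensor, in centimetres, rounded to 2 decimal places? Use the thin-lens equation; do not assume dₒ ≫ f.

dₒ: 1.91 m = 1910 mm.
Similar triangles through the lens centre give W/dₒ = w/dᵢ; with 1/f = 1/dₒ + 1/dᵢ this gives W = w·(dₒ − f)/f.
W = 25.17 mm × (1910 − 57) / 57 = 25.17 × 32.5088 ≈ 818.246 mm = 81.8246 cm.

81.82 cm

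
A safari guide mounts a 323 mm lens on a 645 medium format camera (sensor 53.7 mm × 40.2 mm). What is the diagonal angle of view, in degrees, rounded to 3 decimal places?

Sensor diagonal = √(53.7² + 40.2²) = √4499.7300 ≈ 67.0800 mm.
Angle of view α = 2·arctan(d/2f) with d = 67.0800 mm and f = 323 mm.
d/2f = 0.10384; arctan(0.10384) ≈ 5.9283°, so α ≈ 11.8566°.

11.857°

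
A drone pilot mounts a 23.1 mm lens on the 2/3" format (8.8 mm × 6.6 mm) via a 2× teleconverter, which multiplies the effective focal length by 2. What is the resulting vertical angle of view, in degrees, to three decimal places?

8.171°

Effective focal length f = 23.1 × 2 = 46.2 mm.
α = 2·arctan(6.6 / (2 × 46.2)) = 2·arctan(0.07143) ≈ 8.1712°.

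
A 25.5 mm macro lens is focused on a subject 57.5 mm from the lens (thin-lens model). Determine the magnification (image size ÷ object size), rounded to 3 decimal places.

0.797×

Thin lens: 1/f = 1/dₒ + 1/dᵢ → 1/dᵢ = 1/25.5 − 1/57.5 = 0.0218244 mm⁻¹, so dᵢ ≈ 45.8203 mm.
Magnification m = dᵢ/dₒ = 45.8203/57.5 ≈ 0.79688.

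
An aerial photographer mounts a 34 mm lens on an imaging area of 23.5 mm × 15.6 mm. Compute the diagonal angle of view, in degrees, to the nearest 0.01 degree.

45.06°

Sensor diagonal = √(23.5² + 15.6²) = √795.6100 ≈ 28.2066 mm.
Angle of view α = 2·arctan(d/2f) with d = 28.2066 mm and f = 34 mm.
d/2f = 0.41480; arctan(0.41480) ≈ 22.5288°, so α ≈ 45.0576°.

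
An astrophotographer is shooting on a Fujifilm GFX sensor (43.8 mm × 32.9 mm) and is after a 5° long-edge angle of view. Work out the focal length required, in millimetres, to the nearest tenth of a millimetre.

From α = 2·arctan(w/2f) we get f = w / (2·tan(α/2)).
With w = 43.8 mm and α/2 = 2.5°, tan(α/2) ≈ 0.04366, so f ≈ 43.8 / 0.08732 ≈ 501.5925 mm.

501.6 mm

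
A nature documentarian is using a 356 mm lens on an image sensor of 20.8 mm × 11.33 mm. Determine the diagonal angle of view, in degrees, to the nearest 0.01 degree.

Sensor diagonal = √(20.8² + 11.33²) = √561.0089 ≈ 23.6856 mm.
Angle of view α = 2·arctan(d/2f) with d = 23.6856 mm and f = 356 mm.
d/2f = 0.03327; arctan(0.03327) ≈ 1.9053°, so α ≈ 3.8106°.

3.81°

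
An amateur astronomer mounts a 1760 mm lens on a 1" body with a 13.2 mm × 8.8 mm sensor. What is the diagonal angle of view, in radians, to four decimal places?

0.0090 rad

Sensor diagonal = √(13.2² + 8.8²) = √251.6800 ≈ 15.8644 mm.
Angle of view α = 2·arctan(d/2f) with d = 15.8644 mm and f = 1760 mm.
d/2f = 0.00451; arctan(0.00451) ≈ 0.0045 rad, so α ≈ 0.0090 rad.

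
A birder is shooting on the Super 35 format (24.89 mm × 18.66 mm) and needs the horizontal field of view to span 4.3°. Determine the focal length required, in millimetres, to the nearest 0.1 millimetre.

From α = 2·arctan(w/2f) we get f = w / (2·tan(α/2)).
With w = 24.89 mm and α/2 = 2.15°, tan(α/2) ≈ 0.03754, so f ≈ 24.89 / 0.07508 ≈ 331.4936 mm.

331.5 mm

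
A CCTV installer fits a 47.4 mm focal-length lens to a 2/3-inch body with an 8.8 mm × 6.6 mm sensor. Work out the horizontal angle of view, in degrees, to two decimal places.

Angle of view α = 2·arctan(w/2f) with w = 8.8 mm and f = 47.4 mm.
w/2f = 0.09283; arctan(0.09283) ≈ 5.3034°, so α ≈ 10.6068°.

10.61°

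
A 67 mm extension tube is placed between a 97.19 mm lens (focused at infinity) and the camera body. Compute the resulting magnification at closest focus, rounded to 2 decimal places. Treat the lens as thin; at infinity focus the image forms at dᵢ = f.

The tube moves the image plane from f to f + e, so dᵢ = 97.19 + 67 = 164.19 mm. Focus is achieved when 1/f = 1/dₒ + 1/dᵢ, giving dₒ = 1/(1/f − 1/(f+e)).
Magnification m = dᵢ/dₒ = (f+e)·(1/f − 1/(f+e)) = e/f = 67/97.19 ≈ 0.6894.

0.69×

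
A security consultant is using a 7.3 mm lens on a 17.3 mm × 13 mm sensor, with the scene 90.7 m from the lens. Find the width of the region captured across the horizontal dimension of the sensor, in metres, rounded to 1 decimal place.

214.9 m

dₒ: 90.7 m = 90700 mm.
Similar triangles through the lens centre give W/dₒ = w/dᵢ; with 1/f = 1/dₒ + 1/dᵢ this gives W = w·(dₒ − f)/f.
W = 17.3 mm × (90700 − 7.3) / 7.3 = 17.3 × 12423.6575 ≈ 214929.275 mm = 214.929 m.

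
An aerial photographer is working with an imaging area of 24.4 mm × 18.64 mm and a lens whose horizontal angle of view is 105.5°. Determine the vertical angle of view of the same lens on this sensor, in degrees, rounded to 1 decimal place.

From the horizontal AOV: f = 24.4 / (2·tan(52.75°)) = 24.4 / 2.63013 ≈ 9.2771 mm.
Vertical AOV = 2·arctan(18.64 / (2 × 9.2771)) = 2·arctan(1.00462) ≈ 90.2644°.

90.3°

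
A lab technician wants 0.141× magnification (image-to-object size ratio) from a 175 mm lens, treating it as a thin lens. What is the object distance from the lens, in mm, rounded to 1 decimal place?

1416.1 mm

With m = dᵢ/dₒ and 1/f = 1/dₒ + 1/dᵢ, substituting dᵢ = m·dₒ gives 1/f = (1 + 1/m)/dₒ, hence dₒ = f·(1 + 1/m).
dₒ = 175 × (1 + 1/0.141) = 175 × 8.09220 ≈ 1416.135 mm.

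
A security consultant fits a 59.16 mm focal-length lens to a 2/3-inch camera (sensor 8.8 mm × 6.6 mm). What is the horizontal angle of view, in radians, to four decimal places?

Angle of view α = 2·arctan(w/2f) with w = 8.8 mm and f = 59.16 mm.
w/2f = 0.07437; arctan(0.07437) ≈ 0.0742 rad, so α ≈ 0.1485 rad.

0.1485 rad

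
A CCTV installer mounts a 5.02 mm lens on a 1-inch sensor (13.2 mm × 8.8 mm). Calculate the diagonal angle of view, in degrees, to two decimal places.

115.34°

Sensor diagonal = √(13.2² + 8.8²) = √251.6800 ≈ 15.8644 mm.
Angle of view α = 2·arctan(d/2f) with d = 15.8644 mm and f = 5.02 mm.
d/2f = 1.58012; arctan(1.58012) ≈ 57.6718°, so α ≈ 115.3436°.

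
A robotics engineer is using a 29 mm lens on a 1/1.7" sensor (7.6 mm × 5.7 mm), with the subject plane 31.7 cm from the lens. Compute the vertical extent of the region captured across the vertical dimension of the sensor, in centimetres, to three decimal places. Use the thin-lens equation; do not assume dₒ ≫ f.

5.661 cm

dₒ: 31.7 cm = 317 mm.
Similar triangles through the lens centre give W/dₒ = h/dᵢ; with 1/f = 1/dₒ + 1/dᵢ this gives W = h·(dₒ − f)/f.
W = 5.7 mm × (317 − 29) / 29 = 5.7 × 9.9310 ≈ 56.607 mm = 5.66069 cm.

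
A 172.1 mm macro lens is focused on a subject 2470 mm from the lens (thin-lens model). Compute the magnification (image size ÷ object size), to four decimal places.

0.0749×

Thin lens: 1/f = 1/dₒ + 1/dᵢ → 1/dᵢ = 1/172.1 − 1/2470 = 0.0054057 mm⁻¹, so dᵢ ≈ 184.9893 mm.
Magnification m = dᵢ/dₒ = 184.9893/2470 ≈ 0.07489.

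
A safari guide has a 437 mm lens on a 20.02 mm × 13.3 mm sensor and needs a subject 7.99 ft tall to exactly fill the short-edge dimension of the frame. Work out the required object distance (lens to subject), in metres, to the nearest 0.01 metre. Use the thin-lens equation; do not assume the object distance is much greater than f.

80.46 m

W: 7.99 ft × 304.8 mm/ft = 2435.35 mm.
Magnification m = h/W = dᵢ/dₒ; combined with 1/f = 1/dₒ + 1/dᵢ this gives dₒ = f·(1 + W/h).
dₒ = 437 mm × (1 + 2435.35/13.3) = 437 × 184.1092 ≈ 80455.706 mm = 80.4557 m.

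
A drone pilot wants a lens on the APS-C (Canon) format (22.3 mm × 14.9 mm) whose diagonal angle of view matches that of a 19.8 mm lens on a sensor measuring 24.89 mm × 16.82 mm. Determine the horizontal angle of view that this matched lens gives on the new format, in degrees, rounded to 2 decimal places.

64.48°

Sensor diagonal = √(24.89² + 16.82²) = √902.4245 ≈ 30.0404 mm.
Sensor diagonal = √(22.3² + 14.9²) = √719.3000 ≈ 26.8198 mm.
Equal diagonal AOV ⇒ f₂ = f₁ · 26.8198/30.0404 = 19.8 × 0.89279 ≈ 17.6773 mm.
Horizontal AOV on the new format = 2·arctan(22.3 / (2 × 17.6773)) = 2·arctan(0.63075) ≈ 64.4837°.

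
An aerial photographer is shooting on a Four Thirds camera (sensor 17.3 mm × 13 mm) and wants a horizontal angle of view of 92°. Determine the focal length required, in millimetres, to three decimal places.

From α = 2·arctan(w/2f) we get f = w / (2·tan(α/2)).
With w = 17.3 mm and α/2 = 46°, tan(α/2) ≈ 1.03553, so f ≈ 17.3 / 2.07106 ≈ 8.3532 mm.

8.353 mm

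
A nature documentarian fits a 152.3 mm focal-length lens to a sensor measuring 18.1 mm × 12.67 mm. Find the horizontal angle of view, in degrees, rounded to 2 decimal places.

6.80°

Angle of view α = 2·arctan(w/2f) with w = 18.1 mm and f = 152.3 mm.
w/2f = 0.05942; arctan(0.05942) ≈ 3.4006°, so α ≈ 6.8013°.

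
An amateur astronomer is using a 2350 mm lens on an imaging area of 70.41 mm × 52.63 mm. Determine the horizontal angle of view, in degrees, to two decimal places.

1.72°

Angle of view α = 2·arctan(w/2f) with w = 70.41 mm and f = 2350 mm.
w/2f = 0.01498; arctan(0.01498) ≈ 0.8583°, so α ≈ 1.7166°.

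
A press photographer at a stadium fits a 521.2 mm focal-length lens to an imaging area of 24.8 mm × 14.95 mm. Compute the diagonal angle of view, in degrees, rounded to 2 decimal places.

3.18°

Sensor diagonal = √(24.8² + 14.95²) = √838.5425 ≈ 28.9576 mm.
Angle of view α = 2·arctan(d/2f) with d = 28.9576 mm and f = 521.2 mm.
d/2f = 0.02778; arctan(0.02778) ≈ 1.5913°, so α ≈ 3.1825°.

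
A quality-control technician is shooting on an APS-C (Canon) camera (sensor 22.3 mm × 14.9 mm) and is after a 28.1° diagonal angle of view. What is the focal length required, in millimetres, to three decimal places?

Sensor diagonal = √(22.3² + 14.9²) = √719.3000 ≈ 26.8198 mm.
From α = 2·arctan(d/2f) we get f = d / (2·tan(α/2)).
With d = 26.8198 mm and α/2 = 14.05°, tan(α/2) ≈ 0.25026, so f ≈ 26.8198 / 0.50051 ≈ 53.5849 mm.

53.585 mm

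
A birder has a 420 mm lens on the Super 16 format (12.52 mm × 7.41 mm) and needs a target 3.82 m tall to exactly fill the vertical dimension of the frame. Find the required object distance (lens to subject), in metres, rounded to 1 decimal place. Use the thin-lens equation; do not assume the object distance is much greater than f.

216.9 m

W: 3.82 m = 3820 mm.
Magnification m = h/W = dᵢ/dₒ; combined with 1/f = 1/dₒ + 1/dᵢ this gives dₒ = f·(1 + W/h).
dₒ = 420 mm × (1 + 3820/7.41) = 420 × 516.5196 ≈ 216938.219 mm = 216.938 m.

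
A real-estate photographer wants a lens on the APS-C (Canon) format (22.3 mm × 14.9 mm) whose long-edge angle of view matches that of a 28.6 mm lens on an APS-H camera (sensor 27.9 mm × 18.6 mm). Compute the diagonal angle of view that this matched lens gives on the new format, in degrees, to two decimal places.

60.79°

Equal long-edge AOV ⇒ f₂ = f₁ · 22.3/27.9 = 28.6 × 0.79928 ≈ 22.8595 mm.
Sensor diagonal = √(22.3² + 14.9²) = √719.3000 ≈ 26.8198 mm.
Diagonal AOV on the new format = 2·arctan(26.8198 / (2 × 22.8595)) = 2·arctan(0.58662) ≈ 60.7936°.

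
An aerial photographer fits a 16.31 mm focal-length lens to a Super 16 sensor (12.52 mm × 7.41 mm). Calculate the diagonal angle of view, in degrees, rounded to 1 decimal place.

Sensor diagonal = √(12.52² + 7.41²) = √211.6585 ≈ 14.5485 mm.
Angle of view α = 2·arctan(d/2f) with d = 14.5485 mm and f = 16.31 mm.
d/2f = 0.44600; arctan(0.44600) ≈ 24.0368°, so α ≈ 48.0736°.

48.1°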